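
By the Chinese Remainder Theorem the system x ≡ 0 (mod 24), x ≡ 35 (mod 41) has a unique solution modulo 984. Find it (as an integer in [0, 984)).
x ≡ 240 (mod 984); the representative in [0, 984) is 240

The moduli 24, 41 are pairwise coprime, so by the CRT there is a unique solution mod 24·41 = 984.
Solve by successive substitution. Start with x ≡ 0 (mod 24).
  Combine with x ≡ 35 (mod 41): write x = 24·t and require 24·t ≡ 35 (mod 41). Since 24^(−1) ≡ 12 (mod 41), t ≡ 12·35 ≡ 10 (mod 41). So x ≡ 24·10 = 240 (mod 984).
Unique solution in [0, 984): x = 240.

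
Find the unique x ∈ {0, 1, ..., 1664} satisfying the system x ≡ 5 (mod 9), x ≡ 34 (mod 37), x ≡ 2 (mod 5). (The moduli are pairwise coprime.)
x ≡ 1292 (mod 1665); the representative in [0, 1665) is 1292

The moduli 9, 37, 5 are pairwise coprime, so by the CRT there is a unique solution mod 9·37·5 = 1665.
Solve by successive substitution. Start with x ≡ 5 (mod 9).
  Combine with x ≡ 34 (mod 37): write x = 5 + 9·t and require 5 + 9·t ≡ 34 (mod 37), i.e. 9·t ≡ 34 − 5 ≡ 29 (mod 37). Since 9^(−1) ≡ 33 (mod 37), t ≡ 33·29 ≡ 32 (mod 37). So x ≡ 5 + 9·32 = 293 (mod 333).
  Combine with x ≡ 2 (mod 5): write x = 293 + 333·t and require 293 + 333·t ≡ 2 (mod 5), i.e. 333·t ≡ 2 − 293 ≡ 4 (mod 5). Since 333^(−1) ≡ 2 (mod 5) (333 ≡ 3 (mod 5)), t ≡ 2·4 ≡ 3 (mod 5). So x ≡ 293 + 333·3 = 1292 (mod 1665).
Unique solution in [0, 1665): x = 1292.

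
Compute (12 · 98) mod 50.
Reduce the factors first: 98 ≡ 48 (mod 50), so 12 · 98 ≡ 12 · 48 (mod 50). 12 · 48 = 576. Dividing by 50: 576 = 11·50 + 26. So (12 · 98) mod 50 = 26.

Final answer: 26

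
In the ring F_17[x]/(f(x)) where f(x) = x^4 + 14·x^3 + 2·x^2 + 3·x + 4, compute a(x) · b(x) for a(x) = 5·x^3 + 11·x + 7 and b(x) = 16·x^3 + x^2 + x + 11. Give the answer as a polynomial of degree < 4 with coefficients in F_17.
Multiply as integer polynomials: a · b = 80·x^6 + 5·x^5 + 181·x^4 + 178·x^3 + 18·x^2 + 128·x + 77. Reducing coefficients mod 17: a · b ≡ 12·x^6 + 5·x^5 + 11·x^4 + 8·x^3 + x^2 + 9·x + 9. Now divide by f(x) = x^4 + 14·x^3 + 2·x^2 + 3·x + 4 in F_17[x], eliminating the leading term at each step:
  leading term 12·x^6: subtract (12·x^2)·f(x) = 12·x^6 + 15·x^5 + 7·x^4 + 2·x^3 + 14·x^2, leaving 7·x^5 + 4·x^4 + 6·x^3 + 4·x^2 + 9·x + 9 (coefficients mod 17)
  leading term 7·x^5: subtract (7·x)·f(x) = 7·x^5 + 13·x^4 + 14·x^3 + 4·x^2 + 11·x, leaving 8·x^4 + 9·x^3 + 15·x + 9 (coefficients mod 17)
  leading term 8·x^4: subtract (8)·f(x) = 8·x^4 + 10·x^3 + 16·x^2 + 7·x + 15, leaving 16·x^3 + x^2 + 8·x + 11 (coefficients mod 17)
The degree is now < 4, so this is the remainder. Hence a · b ≡ 16·x^3 + x^2 + 8·x + 11 in F_17[x]/(f).

Final answer: a · b ≡ 16·x^3 + x^2 + 8·x + 11 (mod f(x))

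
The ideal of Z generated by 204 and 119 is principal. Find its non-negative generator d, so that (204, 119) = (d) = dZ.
In the PID Z, (a, b) is generated by gcd(a, b). Compute gcd(204, 119) with the extended Euclidean algorithm, tracking rows (r, s, t) with s·204 + t·119 = r:
  row A: (204, 1, 0)   [1·204 + 0·119 = 204]
  row B: (119, 0, 1)   [0·204 + 1·119 = 119]
  204 = 1·119 + 85   → row C = row A − 1·row B = (85, 1, −1)   [check: 1·204 − 1·119 = 85]
  119 = 1·85 + 34   → row D = row B − 1·row C = (34, −1, 2)   [check: −1·204 + 2·119 = 34]
  85 = 2·34 + 17   → row E = row C − 2·row D = (17, 3, −5)   [check: 3·204 − 5·119 = 17]
  34 = 2·17 + 0   → remainder 0, stop. gcd = 17 (last nonzero row E).
So gcd(204, 119) = 17, with Bézout identity 3·204 − 5·119 = 17. Containment (⊇): the Bézout identity exhibits 17 as an element of (204, 119), giving (17) ⊆ (204, 119). Containment (⊆): since 17 | 204 and 17 | 119 (204 = 17·12, 119 = 17·7), every Z-linear combination of 204 and 119 is divisible by 17, so (204, 119) ⊆ (17). Therefore (204, 119) = (17), d = 17.

Final answer: (204, 119) = (17); d = 17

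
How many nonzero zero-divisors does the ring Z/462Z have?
Z/462Z has 341 nonzero zero-divisors

In Z/462Z each nonzero element is either a unit (gcd with 462 is 1) or a zero-divisor (gcd > 1). The number of units is φ(462): factorise 462 = 2 · 3 · 7 · 11, so φ(462) = (2 − 1) · (3 − 1) · (7 − 1) · (11 − 1) = 1 · 2 · 6 · 10 = 120. The nonzero elements number 462 − 1 = 461. Hence the nonzero zero-divisors number 461 − 120 = 341.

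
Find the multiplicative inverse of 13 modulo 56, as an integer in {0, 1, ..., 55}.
13^(−1) ≡ 13 (mod 56)

Apply the extended Euclidean algorithm to (56, 13), tracking rows (r, s, t) with s·56 + t·13 = r. Each division r_prev = q·r_cur + r_new produces the new row as (previous row) − q·(current row):
  row A: (56, 1, 0)   [1·56 + 0·13 = 56]
  row B: (13, 0, 1)   [0·56 + 1·13 = 13]
  56 = 4·13 + 4   → row C = row A − 4·row B = (4, 1, −4)   [check: 1·56 − 4·13 = 4]
  13 = 3·4 + 1   → row D = row B − 3·row C = (1, −3, 13)   [check: −3·56 + 13·13 = 1]
  4 = 4·1 + 0   → remainder 0, stop. gcd = 1 (last nonzero row D).
The gcd is 1, so 13 is invertible mod 56. The last nonzero row gives −3·56 + 13·13 = 1, so t = 13. So 13^(−1) ≡ 13 (mod 56). Verify: 13 · 13 = 169 ≡ 1 (mod 56). ✓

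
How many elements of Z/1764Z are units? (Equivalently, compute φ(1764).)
Z/1764Z has φ(1764) = 504 units

An element a ∈ Z/1764Z is a unit iff gcd(a, 1764) = 1, so the number of units is φ(1764). φ is multiplicative, with φ(p^e) = p^e − p^(e−1). Factorise 1764 = 2^2 · 3^2 · 7^2. Then
  φ(1764) = (2^2 − 2^1) · (3^2 − 3^1) · (7^2 − 7^1) = 2 · 6 · 42 = 504.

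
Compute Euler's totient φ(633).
φ is multiplicative, with φ(p^e) = p^e − p^(e−1). Factorise 633 = 3 · 211. Then
  φ(633) = (3 − 1) · (211 − 1) = 2 · 210 = 420.

Final answer: φ(633) = 420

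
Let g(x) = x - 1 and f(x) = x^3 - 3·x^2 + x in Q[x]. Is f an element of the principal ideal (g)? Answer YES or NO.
NO

In Q[x] the ideal (g) consists of all multiples of g, so f ∈ (g) iff g | f, i.e. iff the remainder of f on division by g is 0. Divide f by g (g is monic, so eliminate the leading term of the running remainder at each step):
  leading term x^3: subtract (x^2)·g(x) = x^3 - x^2, leaving -2·x^2 + x
  leading term -2·x^2: subtract (-2·x)·g(x) = -2·x^2 + 2·x, leaving -x
  leading term -x: subtract (-1)·g(x) = 1 - x, leaving -1
The remainder r(x) = -1 ≠ 0 (and deg r < deg g), so g ∤ f, i.e. f ∉ (g).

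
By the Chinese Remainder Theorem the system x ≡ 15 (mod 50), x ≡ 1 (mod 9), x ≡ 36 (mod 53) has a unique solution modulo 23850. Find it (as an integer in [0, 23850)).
The moduli 50, 9, 53 are pairwise coprime, so by the CRT there is a unique solution mod 50·9·53 = 23850.
Solve by successive substitution. Start with x ≡ 15 (mod 50).
  Combine with x ≡ 1 (mod 9): write x = 15 + 50·t and require 15 + 50·t ≡ 1 (mod 9), i.e. 50·t ≡ 1 − 15 ≡ 4 (mod 9). Since 50^(−1) ≡ 2 (mod 9) (50 ≡ 5 (mod 9)), t ≡ 2·4 ≡ 8 (mod 9). So x ≡ 15 + 50·8 = 415 (mod 450).
  Combine with x ≡ 36 (mod 53): write x = 415 + 450·t and require 415 + 450·t ≡ 36 (mod 53), i.e. 450·t ≡ 36 − 415 ≡ 45 (mod 53). Since 450^(−1) ≡ 51 (mod 53) (450 ≡ 26 (mod 53)), t ≡ 51·45 ≡ 16 (mod 53). So x ≡ 415 + 450·16 = 7615 (mod 23850).
Unique solution in [0, 23850): x = 7615.

Final answer: x ≡ 7615 (mod 23850); the representative in [0, 23850) is 7615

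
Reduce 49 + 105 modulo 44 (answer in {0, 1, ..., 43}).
22

Reduce the summands first: 49 ≡ 5, 105 ≡ 17 (mod 44), so 49 + 105 ≡ 5 + 17 (mod 44). 5 + 17 = 22; 22 = 0·44 + 22, so (49 + 105) mod 44 = 22.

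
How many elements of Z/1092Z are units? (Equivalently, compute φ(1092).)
An element a ∈ Z/1092Z is a unit iff gcd(a, 1092) = 1, so the number of units is φ(1092). φ is multiplicative, with φ(p^e) = p^e − p^(e−1). Factorise 1092 = 2^2 · 3 · 7 · 13. Then
  φ(1092) = (2^2 − 2^1) · (3 − 1) · (7 − 1) · (13 − 1) = 2 · 2 · 6 · 12 = 288.

Final answer: Z/1092Z has φ(1092) = 288 units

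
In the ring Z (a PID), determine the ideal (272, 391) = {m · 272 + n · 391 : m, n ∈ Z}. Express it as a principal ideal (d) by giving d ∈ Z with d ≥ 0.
In the PID Z, (a, b) is generated by gcd(a, b). Compute gcd(391, 272) with the extended Euclidean algorithm, tracking rows (r, s, t) with s·391 + t·272 = r:
  row A: (391, 1, 0)   [1·391 + 0·272 = 391]
  row B: (272, 0, 1)   [0·391 + 1·272 = 272]
  391 = 1·272 + 119   → row C = row A − 1·row B = (119, 1, −1)   [check: 1·391 − 1·272 = 119]
  272 = 2·119 + 34   → row D = row B − 2·row C = (34, −2, 3)   [check: −2·391 + 3·272 = 34]
  119 = 3·34 + 17   → row E = row C − 3·row D = (17, 7, −10)   [check: 7·391 − 10·272 = 17]
  34 = 2·17 + 0   → remainder 0, stop. gcd = 17 (last nonzero row E).
So gcd(272, 391) = 17, with Bézout identity 7·391 − 10·272 = 17. Containment (⊇): the Bézout identity exhibits 17 as an element of (272, 391), giving (17) ⊆ (272, 391). Containment (⊆): since 17 | 272 and 17 | 391 (272 = 17·16, 391 = 17·23), every Z-linear combination of 272 and 391 is divisible by 17, so (272, 391) ⊆ (17). Therefore (272, 391) = (17), d = 17.

Final answer: (272, 391) = (17); d = 17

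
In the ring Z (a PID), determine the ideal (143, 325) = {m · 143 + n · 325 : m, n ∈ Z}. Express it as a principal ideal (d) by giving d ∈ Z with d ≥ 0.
In the PID Z, (a, b) is generated by gcd(a, b). Compute gcd(325, 143) with the extended Euclidean algorithm, tracking rows (r, s, t) with s·325 + t·143 = r:
  row A: (325, 1, 0)   [1·325 + 0·143 = 325]
  row B: (143, 0, 1)   [0·325 + 1·143 = 143]
  325 = 2·143 + 39   → row C = row A − 2·row B = (39, 1, −2)   [check: 1·325 − 2·143 = 39]
  143 = 3·39 + 26   → row D = row B − 3·row C = (26, −3, 7)   [check: −3·325 + 7·143 = 26]
  39 = 1·26 + 13   → row E = row C − 1·row D = (13, 4, −9)   [check: 4·325 − 9·143 = 13]
  26 = 2·13 + 0   → remainder 0, stop. gcd = 13 (last nonzero row E).
So gcd(143, 325) = 13, with Bézout identity 4·325 − 9·143 = 13. Containment (⊇): the Bézout identity exhibits 13 as an element of (143, 325), giving (13) ⊆ (143, 325). Containment (⊆): since 13 | 143 and 13 | 325 (143 = 13·11, 325 = 13·25), every Z-linear combination of 143 and 325 is divisible by 13, so (143, 325) ⊆ (13). Therefore (143, 325) = (13), d = 13.

Final answer: (143, 325) = (13); d = 13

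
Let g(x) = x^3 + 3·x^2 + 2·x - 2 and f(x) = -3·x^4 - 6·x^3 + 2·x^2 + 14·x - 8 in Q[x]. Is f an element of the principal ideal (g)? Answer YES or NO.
In Q[x] the ideal (g) consists of all multiples of g, so f ∈ (g) iff g | f, i.e. iff the remainder of f on division by g is 0. Divide f by g (g is monic, so eliminate the leading term of the running remainder at each step):
  leading term -3·x^4: subtract (-3·x)·g(x) = -3·x^4 - 9·x^3 - 6·x^2 + 6·x, leaving 3·x^3 + 8·x^2 + 8·x - 8
  leading term 3·x^3: subtract (3)·g(x) = 3·x^3 + 9·x^2 + 6·x - 6, leaving -x^2 + 2·x - 2
The remainder r(x) = -x^2 + 2·x - 2 ≠ 0 (and deg r < deg g), so g ∤ f, i.e. f ∉ (g).

Final answer: NO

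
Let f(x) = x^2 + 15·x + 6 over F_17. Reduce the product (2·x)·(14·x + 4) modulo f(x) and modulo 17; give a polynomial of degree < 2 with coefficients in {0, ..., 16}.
a · b ≡ 13·x + 2 (mod f(x))

Multiply as integer polynomials: a · b = 28·x^2 + 8·x. Reducing coefficients mod 17: a · b ≡ 11·x^2 + 8·x. Now divide by f(x) = x^2 + 15·x + 6 in F_17[x], eliminating the leading term at each step:
  leading term 11·x^2: subtract (11)·f(x) = 11·x^2 + 12·x + 15, leaving 13·x + 2 (coefficients mod 17)
The degree is now < 2, so this is the remainder. Hence a · b ≡ 13·x + 2 in F_17[x]/(f).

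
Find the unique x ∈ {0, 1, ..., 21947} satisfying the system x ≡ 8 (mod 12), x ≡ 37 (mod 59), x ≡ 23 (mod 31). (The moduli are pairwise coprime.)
x ≡ 4580 (mod 21948); the representative in [0, 21948) is 4580

The moduli 12, 59, 31 are pairwise coprime, so by the CRT there is a unique solution mod 12·59·31 = 21948.
Solve by successive substitution. Start with x ≡ 8 (mod 12).
  Combine with x ≡ 37 (mod 59): write x = 8 + 12·t and require 8 + 12·t ≡ 37 (mod 59), i.e. 12·t ≡ 37 − 8 ≡ 29 (mod 59). Since 12^(−1) ≡ 5 (mod 59), t ≡ 5·29 ≡ 27 (mod 59). So x ≡ 8 + 12·27 = 332 (mod 708).
  Combine with x ≡ 23 (mod 31): write x = 332 + 708·t and require 332 + 708·t ≡ 23 (mod 31), i.e. 708·t ≡ 23 − 332 ≡ 1 (mod 31). Since 708^(−1) ≡ 6 (mod 31) (708 ≡ 26 (mod 31)), t ≡ 6·1 ≡ 6 (mod 31). So x ≡ 332 + 708·6 = 4580 (mod 21948).
Unique solution in [0, 21948): x = 4580.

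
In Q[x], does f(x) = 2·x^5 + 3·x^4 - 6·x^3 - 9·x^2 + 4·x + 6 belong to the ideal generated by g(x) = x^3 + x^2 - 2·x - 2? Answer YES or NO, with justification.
In Q[x] the ideal (g) consists of all multiples of g, so f ∈ (g) iff g | f, i.e. iff the remainder of f on division by g is 0. Divide f by g (g is monic, so eliminate the leading term of the running remainder at each step):
  leading term 2·x^5: subtract (2·x^2)·g(x) = 2·x^5 + 2·x^4 - 4·x^3 - 4·x^2, leaving x^4 - 2·x^3 - 5·x^2 + 4·x + 6
  leading term x^4: subtract (x)·g(x) = x^4 + x^3 - 2·x^2 - 2·x, leaving -3·x^3 - 3·x^2 + 6·x + 6
  leading term -3·x^3: subtract (-3)·g(x) = -3·x^3 - 3·x^2 + 6·x + 6, leaving 0
The remainder is 0, so f(x) = g(x) · h(x) with h(x) = 2·x^2 + x - 3. Hence g | f, i.e. f ∈ (g).

Final answer: YES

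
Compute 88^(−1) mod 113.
Apply the extended Euclidean algorithm to (113, 88), tracking rows (r, s, t) with s·113 + t·88 = r. Each division r_prev = q·r_cur + r_new produces the new row as (previous row) − q·(current row):
  row A: (113, 1, 0)   [1·113 + 0·88 = 113]
  row B: (88, 0, 1)   [0·113 + 1·88 = 88]
  113 = 1·88 + 25   → row C = row A − 1·row B = (25, 1, −1)   [check: 1·113 − 1·88 = 25]
  88 = 3·25 + 13   → row D = row B − 3·row C = (13, −3, 4)   [check: −3·113 + 4·88 = 13]
  25 = 1·13 + 12   → row E = row C − 1·row D = (12, 4, −5)   [check: 4·113 − 5·88 = 12]
  13 = 1·12 + 1   → row F = row D − 1·row E = (1, −7, 9)   [check: −7·113 + 9·88 = 1]
  12 = 12·1 + 0   → remainder 0, stop. gcd = 1 (last nonzero row F).
The gcd is 1, so 88 is invertible mod 113. The last nonzero row gives −7·113 + 9·88 = 1, so t = 9. So 88^(−1) ≡ 9 (mod 113). Verify: 88 · 9 = 792 ≡ 1 (mod 113). ✓

Final answer: 88^(−1) ≡ 9 (mod 113)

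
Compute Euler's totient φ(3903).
φ is multiplicative, with φ(p^e) = p^e − p^(e−1). Factorise 3903 = 3 · 1301. Then
  φ(3903) = (3 − 1) · (1301 − 1) = 2 · 1300 = 2600.

Final answer: φ(3903) = 2600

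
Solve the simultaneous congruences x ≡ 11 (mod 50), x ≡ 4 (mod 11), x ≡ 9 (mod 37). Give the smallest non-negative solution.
x ≡ 20211 (mod 20350); the representative in [0, 20350) is 20211

The moduli 50, 11, 37 are pairwise coprime, so by the CRT there is a unique solution mod 50·11·37 = 20350.
Solve by successive substitution. Start with x ≡ 11 (mod 50).
  Combine with x ≡ 4 (mod 11): write x = 11 + 50·t and require 11 + 50·t ≡ 4 (mod 11), i.e. 50·t ≡ 4 − 11 ≡ 4 (mod 11). Since 50^(−1) ≡ 2 (mod 11) (50 ≡ 6 (mod 11)), t ≡ 2·4 ≡ 8 (mod 11). So x ≡ 11 + 50·8 = 411 (mod 550).
  Combine with x ≡ 9 (mod 37): write x = 411 + 550·t and require 411 + 550·t ≡ 9 (mod 37), i.e. 550·t ≡ 9 − 411 ≡ 5 (mod 37). Since 550^(−1) ≡ 22 (mod 37) (550 ≡ 32 (mod 37)), t ≡ 22·5 ≡ 36 (mod 37). So x ≡ 411 + 550·36 = 20211 (mod 20350).
Unique solution in [0, 20350): x = 20211.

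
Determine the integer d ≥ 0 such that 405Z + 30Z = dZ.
In the PID Z, (a, b) is generated by gcd(a, b). Compute gcd(405, 30) with the extended Euclidean algorithm, tracking rows (r, s, t) with s·405 + t·30 = r:
  row A: (405, 1, 0)   [1·405 + 0·30 = 405]
  row B: (30, 0, 1)   [0·405 + 1·30 = 30]
  405 = 13·30 + 15   → row C = row A − 13·row B = (15, 1, −13)   [check: 1·405 − 13·30 = 15]
  30 = 2·15 + 0   → remainder 0, stop. gcd = 15 (last nonzero row C).
So gcd(405, 30) = 15, with Bézout identity 1·405 − 13·30 = 15. Containment (⊇): the Bézout identity exhibits 15 as an element of (405, 30), giving (15) ⊆ (405, 30). Containment (⊆): since 15 | 405 and 15 | 30 (405 = 15·27, 30 = 15·2), every Z-linear combination of 405 and 30 is divisible by 15, so (405, 30) ⊆ (15). Therefore (405, 30) = (15), d = 15.

Final answer: (405, 30) = (15); d = 15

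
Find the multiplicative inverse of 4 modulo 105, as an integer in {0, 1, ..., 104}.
Apply the extended Euclidean algorithm to (105, 4), tracking rows (r, s, t) with s·105 + t·4 = r. Each division r_prev = q·r_cur + r_new produces the new row as (previous row) − q·(current row):
  row A: (105, 1, 0)   [1·105 + 0·4 = 105]
  row B: (4, 0, 1)   [0·105 + 1·4 = 4]
  105 = 26·4 + 1   → row C = row A − 26·row B = (1, 1, −26)   [check: 1·105 − 26·4 = 1]
  4 = 4·1 + 0   → remainder 0, stop. gcd = 1 (last nonzero row C).
The gcd is 1, so 4 is invertible mod 105. The last nonzero row gives 1·105 − 26·4 = 1, so t = −26. So 4^(−1) ≡ −26 ≡ 79 (mod 105). Verify: 4 · 79 = 316 ≡ 1 (mod 105). ✓

Final answer: 4^(−1) ≡ 79 (mod 105)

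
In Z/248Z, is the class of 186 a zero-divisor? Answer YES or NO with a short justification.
YES

gcd(186, 248) = 62 > 1, so 186 is not a unit in Z/248Z. In Z/nZ every nonzero non-unit is a zero-divisor: explicitly, take b = 248/gcd = 4 ≠ 0 (mod 248); then 186·4 = 744 = 3·248, i.e. 186·4 ≡ 0 (mod 248). So 186 is a zero-divisor.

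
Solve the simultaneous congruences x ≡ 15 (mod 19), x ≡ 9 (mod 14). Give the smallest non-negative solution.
x ≡ 205 (mod 266); the representative in [0, 266) is 205

The moduli 19, 14 are pairwise coprime, so by the CRT there is a unique solution mod 19·14 = 266.
Solve by successive substitution. Start with x ≡ 15 (mod 19).
  Combine with x ≡ 9 (mod 14): write x = 15 + 19·t and require 15 + 19·t ≡ 9 (mod 14), i.e. 19·t ≡ 9 − 15 ≡ 8 (mod 14). Since 19^(−1) ≡ 3 (mod 14) (19 ≡ 5 (mod 14)), t ≡ 3·8 ≡ 10 (mod 14). So x ≡ 15 + 19·10 = 205 (mod 266).
Unique solution in [0, 266): x = 205.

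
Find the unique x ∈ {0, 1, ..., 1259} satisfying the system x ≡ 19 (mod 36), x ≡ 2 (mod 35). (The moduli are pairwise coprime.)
The moduli 36, 35 are pairwise coprime, so by the CRT there is a unique solution mod 36·35 = 1260.
Solve by successive substitution. Start with x ≡ 19 (mod 36).
  Combine with x ≡ 2 (mod 35): write x = 19 + 36·t and require 19 + 36·t ≡ 2 (mod 35), i.e. 36·t ≡ 2 − 19 ≡ 18 (mod 35). Since 36^(−1) ≡ 1 (mod 35) (36 ≡ 1 (mod 35)), t ≡ 1·18 ≡ 18 (mod 35). So x ≡ 19 + 36·18 = 667 (mod 1260).
Unique solution in [0, 1260): x = 667.

Final answer: x ≡ 667 (mod 1260); the representative in [0, 1260) is 667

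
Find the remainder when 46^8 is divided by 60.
16

Use repeated squaring. Binary(8) = 1000. Walk through the bits of the exponent 8 left-to-right: at each bit after the leading one, square the running value, then multiply by 46 if the bit is 1 (always reducing mod 60):
  bit 1 = 1 (leading): start with 46.
  bit 2 = 0: square 46^2 = 2116 ≡ 16 (mod 60).
  bit 3 = 0: square 16^2 = 256 ≡ 16 (mod 60).
  bit 4 = 0: square 16^2 = 256 ≡ 16 (mod 60).
Final value: 46^8 ≡ 16 (mod 60).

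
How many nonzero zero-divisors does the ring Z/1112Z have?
In Z/1112Z each nonzero element is either a unit (gcd with 1112 is 1) or a zero-divisor (gcd > 1). The number of units is φ(1112): factorise 1112 = 2^3 · 139, so φ(1112) = (2^3 − 2^2) · (139 − 1) = 4 · 138 = 552. The nonzero elements number 1112 − 1 = 1111. Hence the nonzero zero-divisors number 1111 − 552 = 559.

Final answer: Z/1112Z has 559 nonzero zero-divisors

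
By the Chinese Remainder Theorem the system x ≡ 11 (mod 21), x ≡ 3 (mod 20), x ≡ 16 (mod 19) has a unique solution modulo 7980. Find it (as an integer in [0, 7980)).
x ≡ 263 (mod 7980); the representative in [0, 7980) is 263

The moduli 21, 20, 19 are pairwise coprime, so by the CRT there is a unique solution mod 21·20·19 = 7980.
Solve by successive substitution. Start with x ≡ 11 (mod 21).
  Combine with x ≡ 3 (mod 20): write x = 11 + 21·t and require 11 + 21·t ≡ 3 (mod 20), i.e. 21·t ≡ 3 − 11 ≡ 12 (mod 20). Since 21^(−1) ≡ 1 (mod 20) (21 ≡ 1 (mod 20)), t ≡ 1·12 ≡ 12 (mod 20). So x ≡ 11 + 21·12 = 263 (mod 420).
  Combine with x ≡ 16 (mod 19): write x = 263 + 420·t and require 263 + 420·t ≡ 16 (mod 19), i.e. 420·t ≡ 16 − 263 ≡ 0 (mod 19). Since 420^(−1) ≡ 10 (mod 19) (420 ≡ 2 (mod 19)), t ≡ 10·0 ≡ 0 (mod 19). So x ≡ 263 + 420·0 = 263 (mod 7980).
Unique solution in [0, 7980): x = 263.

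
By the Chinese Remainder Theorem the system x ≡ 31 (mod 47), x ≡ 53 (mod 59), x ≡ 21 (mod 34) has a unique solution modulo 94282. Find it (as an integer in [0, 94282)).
The moduli 47, 59, 34 are pairwise coprime, so by the CRT there is a unique solution mod 47·59·34 = 94282.
Solve by successive substitution. Start with x ≡ 31 (mod 47).
  Combine with x ≡ 53 (mod 59): write x = 31 + 47·t and require 31 + 47·t ≡ 53 (mod 59), i.e. 47·t ≡ 53 − 31 ≡ 22 (mod 59). Since 47^(−1) ≡ 54 (mod 59), t ≡ 54·22 ≡ 8 (mod 59). So x ≡ 31 + 47·8 = 407 (mod 2773).
  Combine with x ≡ 21 (mod 34): write x = 407 + 2773·t and require 407 + 2773·t ≡ 21 (mod 34), i.e. 2773·t ≡ 21 − 407 ≡ 22 (mod 34). Since 2773^(−1) ≡ 9 (mod 34) (2773 ≡ 19 (mod 34)), t ≡ 9·22 ≡ 28 (mod 34). So x ≡ 407 + 2773·28 = 78051 (mod 94282).
Unique solution in [0, 94282): x = 78051.

Final answer: x ≡ 78051 (mod 94282); the representative in [0, 94282) is 78051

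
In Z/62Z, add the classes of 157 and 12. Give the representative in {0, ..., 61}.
Reduce the summands first: 157 ≡ 33 (mod 62), so 157 + 12 ≡ 33 + 12 (mod 62). 33 + 12 = 45; 45 = 0·62 + 45, so (157 + 12) mod 62 = 45.

Final answer: 45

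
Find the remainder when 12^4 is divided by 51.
30

Use repeated squaring. Binary(4) = 100. Walk through the bits of the exponent 4 left-to-right: at each bit after the leading one, square the running value, then multiply by 12 if the bit is 1 (always reducing mod 51):
  bit 1 = 1 (leading): start with 12.
  bit 2 = 0: square 12^2 = 144 ≡ 42 (mod 51).
  bit 3 = 0: square 42^2 = 1764 ≡ 30 (mod 51).
Final value: 12^4 ≡ 30 (mod 51).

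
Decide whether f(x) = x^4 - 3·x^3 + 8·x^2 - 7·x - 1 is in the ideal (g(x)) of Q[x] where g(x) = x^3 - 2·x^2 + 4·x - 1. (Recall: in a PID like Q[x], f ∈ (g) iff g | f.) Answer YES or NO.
In Q[x] the ideal (g) consists of all multiples of g, so f ∈ (g) iff g | f, i.e. iff the remainder of f on division by g is 0. Divide f by g (g is monic, so eliminate the leading term of the running remainder at each step):
  leading term x^4: subtract (x)·g(x) = x^4 - 2·x^3 + 4·x^2 - x, leaving -x^3 + 4·x^2 - 6·x - 1
  leading term -x^3: subtract (-1)·g(x) = -x^3 + 2·x^2 - 4·x + 1, leaving 2·x^2 - 2·x - 2
The remainder r(x) = 2·x^2 - 2·x - 2 ≠ 0 (and deg r < deg g), so g ∤ f, i.e. f ∉ (g).

Final answer: NO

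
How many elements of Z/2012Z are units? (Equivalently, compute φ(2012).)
Z/2012Z has φ(2012) = 1004 units

An element a ∈ Z/2012Z is a unit iff gcd(a, 2012) = 1, so the number of units is φ(2012). φ is multiplicative, with φ(p^e) = p^e − p^(e−1). Factorise 2012 = 2^2 · 503. Then
  φ(2012) = (2^2 − 2^1) · (503 − 1) = 2 · 502 = 1004.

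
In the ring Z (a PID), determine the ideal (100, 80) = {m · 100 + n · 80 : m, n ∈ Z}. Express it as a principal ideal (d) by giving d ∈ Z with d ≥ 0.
In the PID Z, (a, b) is generated by gcd(a, b). Compute gcd(100, 80) with the extended Euclidean algorithm, tracking rows (r, s, t) with s·100 + t·80 = r:
  row A: (100, 1, 0)   [1·100 + 0·80 = 100]
  row B: (80, 0, 1)   [0·100 + 1·80 = 80]
  100 = 1·80 + 20   → row C = row A − 1·row B = (20, 1, −1)   [check: 1·100 − 1·80 = 20]
  80 = 4·20 + 0   → remainder 0, stop. gcd = 20 (last nonzero row C).
So gcd(100, 80) = 20, with Bézout identity 1·100 − 1·80 = 20. Containment (⊇): the Bézout identity exhibits 20 as an element of (100, 80), giving (20) ⊆ (100, 80). Containment (⊆): since 20 | 100 and 20 | 80 (100 = 20·5, 80 = 20·4), every Z-linear combination of 100 and 80 is divisible by 20, so (100, 80) ⊆ (20). Therefore (100, 80) = (20), d = 20.

Final answer: (100, 80) = (20); d = 20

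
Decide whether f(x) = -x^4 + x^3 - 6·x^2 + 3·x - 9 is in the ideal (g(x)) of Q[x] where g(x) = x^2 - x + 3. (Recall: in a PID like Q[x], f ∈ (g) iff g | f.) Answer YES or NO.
YES

In Q[x] the ideal (g) consists of all multiples of g, so f ∈ (g) iff g | f, i.e. iff the remainder of f on division by g is 0. Divide f by g (g is monic, so eliminate the leading term of the running remainder at each step):
  leading term -x^4: subtract (-x^2)·g(x) = -x^4 + x^3 - 3·x^2, leaving -3·x^2 + 3·x - 9
  leading term -3·x^2: subtract (-3)·g(x) = -3·x^2 + 3·x - 9, leaving 0
The remainder is 0, so f(x) = g(x) · h(x) with h(x) = -x^2 - 3. Hence g | f, i.e. f ∈ (g).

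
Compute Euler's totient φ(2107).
φ(2107) = 1764

φ is multiplicative, with φ(p^e) = p^e − p^(e−1). Factorise 2107 = 7^2 · 43. Then
  φ(2107) = (7^2 − 7^1) · (43 − 1) = 42 · 42 = 1764.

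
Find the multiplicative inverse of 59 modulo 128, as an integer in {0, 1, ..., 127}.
59^(−1) ≡ 115 (mod 128)

Apply the extended Euclidean algorithm to (128, 59), tracking rows (r, s, t) with s·128 + t·59 = r. Each division r_prev = q·r_cur + r_new produces the new row as (previous row) − q·(current row):
  row A: (128, 1, 0)   [1·128 + 0·59 = 128]
  row B: (59, 0, 1)   [0·128 + 1·59 = 59]
  128 = 2·59 + 10   → row C = row A − 2·row B = (10, 1, −2)   [check: 1·128 − 2·59 = 10]
  59 = 5·10 + 9   → row D = row B − 5·row C = (9, −5, 11)   [check: −5·128 + 11·59 = 9]
  10 = 1·9 + 1   → row E = row C − 1·row D = (1, 6, −13)   [check: 6·128 − 13·59 = 1]
  9 = 9·1 + 0   → remainder 0, stop. gcd = 1 (last nonzero row E).
The gcd is 1, so 59 is invertible mod 128. The last nonzero row gives 6·128 − 13·59 = 1, so t = −13. So 59^(−1) ≡ −13 ≡ 115 (mod 128). Verify: 59 · 115 = 6785 ≡ 1 (mod 128). ✓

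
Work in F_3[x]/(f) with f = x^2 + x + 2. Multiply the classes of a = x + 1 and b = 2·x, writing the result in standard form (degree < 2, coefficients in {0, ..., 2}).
Multiply as integer polynomials: a · b = 2·x^2 + 2·x. Reducing coefficients mod 3: a · b ≡ 2·x^2 + 2·x. Now divide by f(x) = x^2 + x + 2 in F_3[x], eliminating the leading term at each step:
  leading term 2·x^2: subtract (2)·f(x) = 2·x^2 + 2·x + 1, leaving 2 (coefficients mod 3)
The degree is now < 2, so this is the remainder. Hence a · b ≡ 2 in F_3[x]/(f).

Final answer: a · b ≡ 2 (mod f(x))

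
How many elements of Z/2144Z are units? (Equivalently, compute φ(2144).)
An element a ∈ Z/2144Z is a unit iff gcd(a, 2144) = 1, so the number of units is φ(2144). φ is multiplicative, with φ(p^e) = p^e − p^(e−1). Factorise 2144 = 2^5 · 67. Then
  φ(2144) = (2^5 − 2^4) · (67 − 1) = 16 · 66 = 1056.

Final answer: Z/2144Z has φ(2144) = 1056 units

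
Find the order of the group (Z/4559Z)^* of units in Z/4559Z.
|(Z/4559Z)^*| = 4416

(Z/4559Z)^* consists of the classes a with gcd(a, 4559) = 1, so its order is φ(4559). φ is multiplicative, with φ(p^e) = p^e − p^(e−1). Factorise 4559 = 47 · 97. Then
  φ(4559) = (47 − 1) · (97 − 1) = 46 · 96 = 4416.
Thus |(Z/4559Z)^*| = 4416.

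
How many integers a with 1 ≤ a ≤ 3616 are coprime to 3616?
The number of a ∈ {1, ..., 3616} with gcd(a, 3616) = 1 is by definition Euler's totient φ(3616). φ is multiplicative, with φ(p^e) = p^e − p^(e−1). Factorise 3616 = 2^5 · 113. Then
  φ(3616) = (2^5 − 2^4) · (113 − 1) = 16 · 112 = 1792.
So there are 1792 such integers.

Final answer: 1792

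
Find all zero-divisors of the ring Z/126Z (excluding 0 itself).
An element a ∈ Z/126Z (with a ≠ 0) is a zero-divisor iff gcd(a, 126) > 1 (because a is a unit precisely when gcd(a, n) = 1, and in Z/nZ every nonzero, non-unit element is a zero-divisor). Scan a = 1, ..., 125 and keep those with gcd(a, 126) > 1:
  gcd(2, 126) = 2, gcd(3, 126) = 3, gcd(4, 126) = 2, gcd(6, 126) = 6, gcd(7, 126) = 7, gcd(8, 126) = 2, gcd(9, 126) = 9, gcd(10, 126) = 2, gcd(12, 126) = 6, gcd(14, 126) = 14, gcd(15, 126) = 3, gcd(16, 126) = 2, gcd(18, 126) = 18, gcd(20, 126) = 2, gcd(21, 126) = 21, gcd(22, 126) = 2, gcd(24, 126) = 6, gcd(26, 126) = 2, gcd(27, 126) = 9, gcd(28, 126) = 14, gcd(30, 126) = 6, gcd(32, 126) = 2, gcd(33, 126) = 3, gcd(34, 126) = 2, gcd(35, 126) = 7, gcd(36, 126) = 18, gcd(38, 126) = 2, gcd(39, 126) = 3, gcd(40, 126) = 2, gcd(42, 126) = 42, gcd(44, 126) = 2, gcd(45, 126) = 9, gcd(46, 126) = 2, gcd(48, 126) = 6, gcd(49, 126) = 7, gcd(50, 126) = 2, gcd(51, 126) = 3, gcd(52, 126) = 2, gcd(54, 126) = 18, gcd(56, 126) = 14, gcd(57, 126) = 3, gcd(58, 126) = 2, gcd(60, 126) = 6, gcd(62, 126) = 2, gcd(63, 126) = 63, gcd(64, 126) = 2, gcd(66, 126) = 6, gcd(68, 126) = 2, gcd(69, 126) = 3, gcd(70, 126) = 14, gcd(72, 126) = 18, gcd(74, 126) = 2, gcd(75, 126) = 3, gcd(76, 126) = 2, gcd(77, 126) = 7, gcd(78, 126) = 6, gcd(80, 126) = 2, gcd(81, 126) = 9, gcd(82, 126) = 2, gcd(84, 126) = 42, gcd(86, 126) = 2, gcd(87, 126) = 3, gcd(88, 126) = 2, gcd(90, 126) = 18, gcd(91, 126) = 7, gcd(92, 126) = 2, gcd(93, 126) = 3, gcd(94, 126) = 2, gcd(96, 126) = 6, gcd(98, 126) = 14, gcd(99, 126) = 9, gcd(100, 126) = 2, gcd(102, 126) = 6, gcd(104, 126) = 2, gcd(105, 126) = 21, gcd(106, 126) = 2, gcd(108, 126) = 18, gcd(110, 126) = 2, gcd(111, 126) = 3, gcd(112, 126) = 14, gcd(114, 126) = 6, gcd(116, 126) = 2, gcd(117, 126) = 9, gcd(118, 126) = 2, gcd(119, 126) = 7, gcd(120, 126) = 6, gcd(122, 126) = 2, gcd(123, 126) = 3, gcd(124, 126) = 2.
All other a ∈ {1, ..., 125} have gcd(a, 126) = 1 and are units. So the nonzero zero-divisors are exactly the 89 values of a appearing in this scan.

Final answer: nonzero zero-divisors of Z/126Z = {2, 3, 4, 6, 7, 8, 9, 10, 12, 14, 15, 16, 18, 20, 21, 22, 24, 26, 27, 28, 30, 32, 33, 34, 35, 36, 38, 39, 40, 42, 44, 45, 46, 48, 49, 50, 51, 52, 54, 56, 57, 58, 60, 62, 63, 64, 66, 68, 69, 70, 72, 74, 75, 76, 77, 78, 80, 81, 82, 84, 86, 87, 88, 90, 91, 92, 93, 94, 96, 98, 99, 100, 102, 104, 105, 106, 108, 110, 111, 112, 114, 116, 117, 118, 119, 120, 122, 123, 124}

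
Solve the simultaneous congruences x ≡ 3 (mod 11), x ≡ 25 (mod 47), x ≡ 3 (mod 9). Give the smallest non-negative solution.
x ≡ 4161 (mod 4653); the representative in [0, 4653) is 4161

The moduli 11, 47, 9 are pairwise coprime, so by the CRT there is a unique solution mod 11·47·9 = 4653.
Solve by successive substitution. Start with x ≡ 3 (mod 11).
  Combine with x ≡ 25 (mod 47): write x = 3 + 11·t and require 3 + 11·t ≡ 25 (mod 47), i.e. 11·t ≡ 25 − 3 ≡ 22 (mod 47). Since 11^(−1) ≡ 30 (mod 47), t ≡ 30·22 ≡ 2 (mod 47). So x ≡ 3 + 11·2 = 25 (mod 517).
  Combine with x ≡ 3 (mod 9): write x = 25 + 517·t and require 25 + 517·t ≡ 3 (mod 9), i.e. 517·t ≡ 3 − 25 ≡ 5 (mod 9). Since 517^(−1) ≡ 7 (mod 9) (517 ≡ 4 (mod 9)), t ≡ 7·5 ≡ 8 (mod 9). So x ≡ 25 + 517·8 = 4161 (mod 4653).
Unique solution in [0, 4653): x = 4161.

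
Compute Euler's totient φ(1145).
φ(1145) = 912

φ is multiplicative, with φ(p^e) = p^e − p^(e−1). Factorise 1145 = 5 · 229. Then
  φ(1145) = (5 − 1) · (229 − 1) = 4 · 228 = 912.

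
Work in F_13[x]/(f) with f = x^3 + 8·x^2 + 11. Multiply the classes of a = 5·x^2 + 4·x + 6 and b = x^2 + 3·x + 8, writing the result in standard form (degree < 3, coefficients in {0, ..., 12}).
a · b ≡ 5·x^2 + 8·x + 6 (mod f(x))

Multiply as integer polynomials: a · b = 5·x^4 + 19·x^3 + 58·x^2 + 50·x + 48. Reducing coefficients mod 13: a · b ≡ 5·x^4 + 6·x^3 + 6·x^2 + 11·x + 9. Now divide by f(x) = x^3 + 8·x^2 + 11 in F_13[x], eliminating the leading term at each step:
  leading term 5·x^4: subtract (5·x)·f(x) = 5·x^4 + x^3 + 3·x, leaving 5·x^3 + 6·x^2 + 8·x + 9 (coefficients mod 13)
  leading term 5·x^3: subtract (5)·f(x) = 5·x^3 + x^2 + 3, leaving 5·x^2 + 8·x + 6 (coefficients mod 13)
The degree is now < 3, so this is the remainder. Hence a · b ≡ 5·x^2 + 8·x + 6 in F_13[x]/(f).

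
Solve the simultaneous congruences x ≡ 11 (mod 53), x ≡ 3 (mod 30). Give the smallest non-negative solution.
The moduli 53, 30 are pairwise coprime, so by the CRT there is a unique solution mod 53·30 = 1590.
Solve by successive substitution. Start with x ≡ 11 (mod 53).
  Combine with x ≡ 3 (mod 30): write x = 11 + 53·t and require 11 + 53·t ≡ 3 (mod 30), i.e. 53·t ≡ 3 − 11 ≡ 22 (mod 30). Since 53^(−1) ≡ 17 (mod 30) (53 ≡ 23 (mod 30)), t ≡ 17·22 ≡ 14 (mod 30). So x ≡ 11 + 53·14 = 753 (mod 1590).
Unique solution in [0, 1590): x = 753.

Final answer: x ≡ 753 (mod 1590); the representative in [0, 1590) is 753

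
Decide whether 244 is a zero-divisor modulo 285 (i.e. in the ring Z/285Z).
NO

gcd(244, 285) = 1, so 244 is a unit in Z/285Z (it has a multiplicative inverse). A unit cannot be a zero-divisor: if 244·b ≡ 0 then multiplying both sides by 244^(−1) gives b ≡ 0. So 244 is not a zero-divisor.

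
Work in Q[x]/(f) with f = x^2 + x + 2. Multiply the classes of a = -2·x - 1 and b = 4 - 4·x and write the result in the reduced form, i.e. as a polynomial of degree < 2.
First multiply in Q[x] without reducing: a · b = 8·x^2 - 4·x - 4. Now divide by f(x) = x^2 + x + 2, eliminating the leading term at each step:
  leading term 8·x^2: subtract (8)·f(x) = 8·x^2 + 8·x + 16, leaving -12·x - 20
The degree is now < 2, so this is the remainder. Hence a · b ≡ -12·x - 20 in Q[x]/(f).

Final answer: a · b ≡ -12·x - 20 (mod f(x))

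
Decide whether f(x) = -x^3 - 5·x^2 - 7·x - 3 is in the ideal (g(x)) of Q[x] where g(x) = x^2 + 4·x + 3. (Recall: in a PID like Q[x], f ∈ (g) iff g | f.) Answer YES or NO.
In Q[x] the ideal (g) consists of all multiples of g, so f ∈ (g) iff g | f, i.e. iff the remainder of f on division by g is 0. Divide f by g (g is monic, so eliminate the leading term of the running remainder at each step):
  leading term -x^3: subtract (-x)·g(x) = -x^3 - 4·x^2 - 3·x, leaving -x^2 - 4·x - 3
  leading term -x^2: subtract (-1)·g(x) = -x^2 - 4·x - 3, leaving 0
The remainder is 0, so f(x) = g(x) · h(x) with h(x) = -x - 1. Hence g | f, i.e. f ∈ (g).

Final answer: YES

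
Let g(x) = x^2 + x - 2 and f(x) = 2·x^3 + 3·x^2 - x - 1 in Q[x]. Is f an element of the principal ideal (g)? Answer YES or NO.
NO

In Q[x] the ideal (g) consists of all multiples of g, so f ∈ (g) iff g | f, i.e. iff the remainder of f on division by g is 0. Divide f by g (g is monic, so eliminate the leading term of the running remainder at each step):
  leading term 2·x^3: subtract (2·x)·g(x) = 2·x^3 + 2·x^2 - 4·x, leaving x^2 + 3·x - 1
  leading term x^2: subtract (1)·g(x) = x^2 + x - 2, leaving 2·x + 1
The remainder r(x) = 2·x + 1 ≠ 0 (and deg r < deg g), so g ∤ f, i.e. f ∉ (g).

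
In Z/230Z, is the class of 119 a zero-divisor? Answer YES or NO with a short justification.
gcd(119, 230) = 1, so 119 is a unit in Z/230Z (it has a multiplicative inverse). A unit cannot be a zero-divisor: if 119·b ≡ 0 then multiplying both sides by 119^(−1) gives b ≡ 0. So 119 is not a zero-divisor.

Final answer: NO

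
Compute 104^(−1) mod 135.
104^(−1) ≡ 74 (mod 135)

Apply the extended Euclidean algorithm to (135, 104), tracking rows (r, s, t) with s·135 + t·104 = r. Each division r_prev = q·r_cur + r_new produces the new row as (previous row) − q·(current row):
  row A: (135, 1, 0)   [1·135 + 0·104 = 135]
  row B: (104, 0, 1)   [0·135 + 1·104 = 104]
  135 = 1·104 + 31   → row C = row A − 1·row B = (31, 1, −1)   [check: 1·135 − 1·104 = 31]
  104 = 3·31 + 11   → row D = row B − 3·row C = (11, −3, 4)   [check: −3·135 + 4·104 = 11]
  31 = 2·11 + 9   → row E = row C − 2·row D = (9, 7, −9)   [check: 7·135 − 9·104 = 9]
  11 = 1·9 + 2   → row F = row D − 1·row E = (2, −10, 13)   [check: −10·135 + 13·104 = 2]
  9 = 4·2 + 1   → row G = row E − 4·row F = (1, 47, −61)   [check: 47·135 − 61·104 = 1]
  2 = 2·1 + 0   → remainder 0, stop. gcd = 1 (last nonzero row G).
The gcd is 1, so 104 is invertible mod 135. The last nonzero row gives 47·135 − 61·104 = 1, so t = −61. So 104^(−1) ≡ −61 ≡ 74 (mod 135). Verify: 104 · 74 = 7696 ≡ 1 (mod 135). ✓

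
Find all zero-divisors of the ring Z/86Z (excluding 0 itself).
nonzero zero-divisors of Z/86Z = {2, 4, 6, 8, 10, 12, 14, 16, 18, 20, 22, 24, 26, 28, 30, 32, 34, 36, 38, 40, 42, 43, 44, 46, 48, 50, 52, 54, 56, 58, 60, 62, 64, 66, 68, 70, 72, 74, 76, 78, 80, 82, 84}

An element a ∈ Z/86Z (with a ≠ 0) is a zero-divisor iff gcd(a, 86) > 1 (because a is a unit precisely when gcd(a, n) = 1, and in Z/nZ every nonzero, non-unit element is a zero-divisor). Scan a = 1, ..., 85 and keep those with gcd(a, 86) > 1:
  gcd(2, 86) = 2, gcd(4, 86) = 2, gcd(6, 86) = 2, gcd(8, 86) = 2, gcd(10, 86) = 2, gcd(12, 86) = 2, gcd(14, 86) = 2, gcd(16, 86) = 2, gcd(18, 86) = 2, gcd(20, 86) = 2, gcd(22, 86) = 2, gcd(24, 86) = 2, gcd(26, 86) = 2, gcd(28, 86) = 2, gcd(30, 86) = 2, gcd(32, 86) = 2, gcd(34, 86) = 2, gcd(36, 86) = 2, gcd(38, 86) = 2, gcd(40, 86) = 2, gcd(42, 86) = 2, gcd(43, 86) = 43, gcd(44, 86) = 2, gcd(46, 86) = 2, gcd(48, 86) = 2, gcd(50, 86) = 2, gcd(52, 86) = 2, gcd(54, 86) = 2, gcd(56, 86) = 2, gcd(58, 86) = 2, gcd(60, 86) = 2, gcd(62, 86) = 2, gcd(64, 86) = 2, gcd(66, 86) = 2, gcd(68, 86) = 2, gcd(70, 86) = 2, gcd(72, 86) = 2, gcd(74, 86) = 2, gcd(76, 86) = 2, gcd(78, 86) = 2, gcd(80, 86) = 2, gcd(82, 86) = 2, gcd(84, 86) = 2.
All other a ∈ {1, ..., 85} have gcd(a, 86) = 1 and are units. So the nonzero zero-divisors are exactly the 43 values of a appearing in this scan.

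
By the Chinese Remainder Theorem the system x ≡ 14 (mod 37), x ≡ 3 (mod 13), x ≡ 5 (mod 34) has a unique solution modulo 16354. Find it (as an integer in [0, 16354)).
The moduli 37, 13, 34 are pairwise coprime, so by the CRT there is a unique solution mod 37·13·34 = 16354.
Solve by successive substitution. Start with x ≡ 14 (mod 37).
  Combine with x ≡ 3 (mod 13): write x = 14 + 37·t and require 14 + 37·t ≡ 3 (mod 13), i.e. 37·t ≡ 3 − 14 ≡ 2 (mod 13). Since 37^(−1) ≡ 6 (mod 13) (37 ≡ 11 (mod 13)), t ≡ 6·2 ≡ 12 (mod 13). So x ≡ 14 + 37·12 = 458 (mod 481).
  Combine with x ≡ 5 (mod 34): write x = 458 + 481·t and require 458 + 481·t ≡ 5 (mod 34), i.e. 481·t ≡ 5 − 458 ≡ 23 (mod 34). Since 481^(−1) ≡ 7 (mod 34) (481 ≡ 5 (mod 34)), t ≡ 7·23 ≡ 25 (mod 34). So x ≡ 458 + 481·25 = 12483 (mod 16354).
Unique solution in [0, 16354): x = 12483.

Final answer: x ≡ 12483 (mod 16354); the representative in [0, 16354) is 12483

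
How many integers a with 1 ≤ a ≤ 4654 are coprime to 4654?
The number of a ∈ {1, ..., 4654} with gcd(a, 4654) = 1 is by definition Euler's totient φ(4654). φ is multiplicative, with φ(p^e) = p^e − p^(e−1). Factorise 4654 = 2 · 13 · 179. Then
  φ(4654) = (2 − 1) · (13 − 1) · (179 − 1) = 1 · 12 · 178 = 2136.
So there are 2136 such integers.

Final answer: 2136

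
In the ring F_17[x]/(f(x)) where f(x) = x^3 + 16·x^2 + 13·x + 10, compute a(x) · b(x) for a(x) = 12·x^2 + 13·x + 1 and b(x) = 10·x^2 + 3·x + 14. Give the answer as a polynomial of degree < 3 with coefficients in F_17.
Multiply as integer polynomials: a · b = 120·x^4 + 166·x^3 + 217·x^2 + 185·x + 14. Reducing coefficients mod 17: a · b ≡ x^4 + 13·x^3 + 13·x^2 + 15·x + 14. Now divide by f(x) = x^3 + 16·x^2 + 13·x + 10 in F_17[x], eliminating the leading term at each step:
  leading term x^4: subtract (x)·f(x) = x^4 + 16·x^3 + 13·x^2 + 10·x, leaving 14·x^3 + 5·x + 14 (coefficients mod 17)
  leading term 14·x^3: subtract (14)·f(x) = 14·x^3 + 3·x^2 + 12·x + 4, leaving 14·x^2 + 10·x + 10 (coefficients mod 17)
The degree is now < 3, so this is the remainder. Hence a · b ≡ 14·x^2 + 10·x + 10 in F_17[x]/(f).

Final answer: a · b ≡ 14·x^2 + 10·x + 10 (mod f(x))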